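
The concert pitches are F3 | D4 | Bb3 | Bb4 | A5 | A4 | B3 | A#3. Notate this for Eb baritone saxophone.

D5 B5 G5 G6 F#7 F#6 G#5 F##5

Written C4 sounds as Eb2 on the Eb baritone saxophone, so concert pitches are written a major thirteenth up.
F3 becomes D5
D4 becomes B5
Bb3 becomes G5
Bb4 becomes G6
A5 becomes F#7
A4 becomes F#6
B3 becomes G#5
A#3 becomes F##5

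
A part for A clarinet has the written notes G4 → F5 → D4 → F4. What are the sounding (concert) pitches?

Written C4 on the A clarinet sounds as A3, a minor third lower; apply that shift to every note.
G4 becomes E4
F5 becomes D5
D4 becomes B3
F4 becomes D4

E4 D5 B3 D4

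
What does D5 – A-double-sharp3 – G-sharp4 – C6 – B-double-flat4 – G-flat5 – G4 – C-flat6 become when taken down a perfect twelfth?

G3 D##2 C#3 F4 Ebb3 Cb4 C3 Fb4

D5 becomes G3
A##3 becomes D##2
G#4 becomes C#3
C6 becomes F4
Bbb4 becomes Ebb3
Gb5 becomes Cb4
G4 becomes C3
Cb6 becomes Fb4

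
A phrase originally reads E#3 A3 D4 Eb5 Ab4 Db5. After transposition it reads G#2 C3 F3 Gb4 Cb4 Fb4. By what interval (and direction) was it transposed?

down a major sixth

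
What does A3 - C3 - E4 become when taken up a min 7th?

G4 Bb3 D5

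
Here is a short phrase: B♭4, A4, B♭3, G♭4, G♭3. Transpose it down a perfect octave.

Bb4 gives Bb3
A4 gives A3
Bb3 gives Bb2
Gb4 gives Gb3
Gb3 gives Gb2

Bb3 A3 Bb2 Gb3 Gb2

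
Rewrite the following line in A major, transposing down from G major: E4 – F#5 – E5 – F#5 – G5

F#3 G#4 F#4 G#4 A4

G major to A major down is a minor seventh, so every note moves down by that interval.
E4 becomes F#3
F#5 becomes G#4
E5 becomes F#4
F#5 becomes G#4
G5 becomes A4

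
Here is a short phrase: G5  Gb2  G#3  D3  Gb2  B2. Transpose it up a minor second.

G5: a second up reaches A, and 1 semitone makes it Ab5.
Gb2: a second up reaches A, and 1 semitone makes it Abb2.
G#3: a second up reaches A, and 1 semitone makes it A3.
D3 up a minor second is Eb3.
Gb2: a second up reaches A, and 1 semitone makes it Abb2.
B2: a second up reaches C, and 1 semitone makes it C3.

Ab5 Abb2 A3 Eb3 Abb2 C3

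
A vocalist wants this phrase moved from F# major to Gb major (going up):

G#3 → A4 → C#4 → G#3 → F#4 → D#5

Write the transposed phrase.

Ab3 Bbb4 Db4 Ab3 Gb4 Eb5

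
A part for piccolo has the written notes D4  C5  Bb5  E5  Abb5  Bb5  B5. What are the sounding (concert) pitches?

D5 C6 Bb6 E6 Abb6 Bb6 B6

The piccolo sounds a perfect octave above written, so transpose each written note up a perfect octave.
D4 becomes D5
C5 becomes C6
Bb5 becomes Bb6
E5 becomes E6
Abb5 becomes Abb6
Bb5 becomes Bb6
B5 becomes B6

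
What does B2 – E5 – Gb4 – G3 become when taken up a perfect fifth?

B2 up a perfect fifth is F#3.
E5: a fifth up reaches B, and 7 semitones makes it B5.
Gb4 up a perfect fifth is Db5.
G3 up a perfect fifth is D4.

F#3 B5 Db5 D4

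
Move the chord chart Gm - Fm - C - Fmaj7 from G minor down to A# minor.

A#m G#m D# G#maj7

G minor down to A# minor is a diminished seventh; each chord root moves by that interval while the quality stays the same.
Gm: root G down a diminished seventh → A#, giving A#m.
Fm: root F down a diminished seventh → G#, giving G#m.
C: root C down a diminished seventh → D#, giving D#.
Fmaj7: root F down a diminished seventh → G#, giving G#maj7.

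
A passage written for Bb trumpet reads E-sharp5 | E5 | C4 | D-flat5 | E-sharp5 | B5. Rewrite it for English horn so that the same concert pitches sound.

A#5 A5 F4 Gb5 A#5 E6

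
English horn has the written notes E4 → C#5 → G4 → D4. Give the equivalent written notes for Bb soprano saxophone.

B3 G#4 D4 A3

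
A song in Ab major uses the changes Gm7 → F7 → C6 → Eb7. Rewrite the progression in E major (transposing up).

D#m7 C#7 G#6 B7

Ab major up to E major is an augmented fifth; each chord root moves by that interval while the quality stays the same.
Gm7: root G up an augmented fifth → D#, giving D#m7.
F7: root F up an augmented fifth → C#, giving C#7.
C6: root C up an augmented fifth → G#, giving G#6.
Eb7: root Eb up an augmented fifth → B, giving B7.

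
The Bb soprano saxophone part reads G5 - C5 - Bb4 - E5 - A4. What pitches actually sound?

Written C4 on the Bb soprano saxophone sounds as Bb3, a major second lower; apply that shift to every note.
G5 to F5
C5 to Bb4
Bb4 to Ab4
E5 to D5
A4 to G4

F5 Bb4 Ab4 D5 G4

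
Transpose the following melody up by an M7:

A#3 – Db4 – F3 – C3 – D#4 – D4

G##4 C5 E4 B3 C##5 C#5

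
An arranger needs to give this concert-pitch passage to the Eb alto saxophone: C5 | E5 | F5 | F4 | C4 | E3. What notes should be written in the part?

Written C4 sounds as Eb3 on the Eb alto saxophone, so concert pitches are written a major sixth up.
C5 becomes A5
E5 becomes C#6
F5 becomes D6
F4 becomes D5
C4 becomes A4
E3 becomes C#4

A5 C#6 D6 D5 A4 C#4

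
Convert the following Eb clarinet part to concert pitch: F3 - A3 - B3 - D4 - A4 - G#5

Ab3 C4 D4 F4 C5 B5

Written C4 on the Eb clarinet sounds as Eb4, a minor third higher; apply that shift to every note.
F3 to Ab3
A3 to C4
B3 to D4
D4 to F4
A4 to C5
G#5 to B5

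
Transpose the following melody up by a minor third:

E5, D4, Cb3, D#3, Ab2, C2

E5 becomes G5
D4 becomes F4
Cb3 becomes Ebb3
D#3 becomes F#3
Ab2 becomes Cb3
C2 becomes Eb2

G5 F4 Ebb3 F#3 Cb3 Eb2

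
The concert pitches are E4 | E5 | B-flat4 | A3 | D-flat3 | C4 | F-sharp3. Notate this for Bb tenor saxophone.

Written C4 sounds as Bb2 on the Bb tenor saxophone, so concert pitches are written a major ninth up.
E4 → F#5
E5 → F#6
Bb4 → C6
A3 → B4
Db3 → Eb4
C4 → D5
F#3 → G#4

F#5 F#6 C6 B4 Eb4 D5 G#4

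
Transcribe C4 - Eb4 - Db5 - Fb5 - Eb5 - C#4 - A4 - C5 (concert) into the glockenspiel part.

C2 Eb2 Db3 Fb3 Eb3 C#2 A2 C3

The glockenspiel sounds a perfect fifteenth above written, so the written part must be a perfect fifteenth below concert — transpose each note down.
C4 becomes C2
Eb4 becomes Eb2
Db5 becomes Db3
Fb5 becomes Fb3
Eb5 becomes Eb3
C#4 becomes C#2
A4 becomes A2
C5 becomes C3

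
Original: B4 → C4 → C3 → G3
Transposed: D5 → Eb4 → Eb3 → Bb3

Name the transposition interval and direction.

up a minor third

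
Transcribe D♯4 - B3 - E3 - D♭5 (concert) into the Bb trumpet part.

E#4 C#4 F#3 Eb5

The Bb trumpet sounds a major second below written, so the written part must be a major second above concert — transpose each note up.
D#4 -> E#4
B3 -> C#4
E3 -> F#3
Db5 -> Eb5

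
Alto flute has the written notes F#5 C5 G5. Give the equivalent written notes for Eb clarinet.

First find concert pitch: the alto flute sounds a perfect fourth below written, so F#5 C5 G5 sounds C#5 G4 D5.
Then write for Eb clarinet: it sounds a minor third above written, so the part must be a minor third below concert.
C#5 → A#4
G4 → E4
D5 → B4

A#4 E4 B4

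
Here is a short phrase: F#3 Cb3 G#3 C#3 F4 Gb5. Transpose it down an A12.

F#3 -> Bb1
Cb3 -> Fbb1
G#3 -> C2
C#3 -> F1
F4 -> Bbb2
Gb5 -> Cbb4

Bb1 Fbb1 C2 F1 Bbb2 Cbb4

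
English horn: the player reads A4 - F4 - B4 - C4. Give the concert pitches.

D4 Bb3 E4 F3

Written C4 on the English horn sounds as F3, a perfect fifth lower; apply that shift to every note.
A4 to D4
F4 to Bb3
B4 to E4
C4 to F3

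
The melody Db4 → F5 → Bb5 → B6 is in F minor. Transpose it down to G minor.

F minor to G minor down is a minor seventh, so every note moves down by that interval.
Db4 gives Eb3
F5 gives G4
Bb5 gives C5
B6 gives C#6

Eb3 G4 C5 C#6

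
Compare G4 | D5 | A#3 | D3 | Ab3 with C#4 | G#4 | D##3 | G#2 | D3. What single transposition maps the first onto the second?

Take the first pair: G4 → C#4. G to C spans 5 letter names, so the interval is some kind of fifth.
C#4 to G4 is 6 semitones, which makes it a diminished fifth; the second version is lower, so the direction is down.
Checking another pair — Ab3 → D3 — gives the same interval.

down a diminished fifth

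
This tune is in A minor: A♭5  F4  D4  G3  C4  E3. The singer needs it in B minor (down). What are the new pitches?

Bb4 G3 E3 A2 D3 F#2

A minor to B minor down is a minor seventh, so every note moves down by that interval.
Ab5 to Bb4
F4 to G3
D4 to E3
G3 to A2
C4 to D3
E3 to F#2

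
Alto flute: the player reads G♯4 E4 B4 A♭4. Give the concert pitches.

D#4 B3 F#4 Eb4

The alto flute sounds a perfect fourth below written, so transpose each written note down a perfect fourth.
G#4 → D#4
E4 → B3
B4 → F#4
Ab4 → Eb4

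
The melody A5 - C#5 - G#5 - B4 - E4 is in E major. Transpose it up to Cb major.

From E up to Cb is a diminished sixth; apply that to each pitch.
A5 -> Fb6
C#5 -> Ab5
G#5 -> Eb6
B4 -> Gb5
E4 -> Cb5

Fb6 Ab5 Eb6 Gb5 Cb5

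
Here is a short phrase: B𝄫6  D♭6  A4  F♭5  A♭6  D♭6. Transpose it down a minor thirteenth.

Db5 F4 C#3 Ab3 C5 F4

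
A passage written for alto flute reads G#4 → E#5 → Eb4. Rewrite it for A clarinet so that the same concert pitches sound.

First find concert pitch: the alto flute sounds a perfect fourth below written, so G#4 E#5 Eb4 sounds D#4 B#4 Bb3.
Then write for A clarinet: it sounds a minor third below written, so the part must be a minor third above concert.
D#4 → F#4
B#4 → D#5
Bb3 → Db4

F#4 D#5 Db4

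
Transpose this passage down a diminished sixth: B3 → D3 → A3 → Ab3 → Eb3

D##3 F##2 C##3 C#3 G#2

A diminished sixth down from B3 gives D##3.
D3: a sixth down reaches F, and 7 semitones makes it F##2.
A diminished sixth down from A3 gives C##3.
Ab3 down a diminished sixth is C#3.
A diminished sixth down from Eb3 gives G#2.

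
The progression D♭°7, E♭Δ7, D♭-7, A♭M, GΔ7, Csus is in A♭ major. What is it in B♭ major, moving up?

Eb°7 FΔ7 Eb-7 BbM AΔ7 Dsus

A♭ major up to B♭ major is a major second; each chord root moves by that interval while the quality stays the same.
D♭°7: root D♭ up a major second → Eb, giving Eb°7.
E♭Δ7: root E♭ up a major second → F, giving FΔ7.
D♭-7: root D♭ up a major second → Eb, giving Eb-7.
A♭M: root A♭ up a major second → Bb, giving BbM.
GΔ7: root G up a major second → A, giving AΔ7.
Csus: root C up a major second → D, giving Dsus.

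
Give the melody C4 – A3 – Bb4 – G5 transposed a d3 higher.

A diminished third up from C4 gives Ebb4.
A diminished third up from A3 gives Cb4.
Bb4: a third up reaches D, and 2 semitones makes it Dbb5.
G5 up a diminished third is Bbb5.

Ebb4 Cb4 Dbb5 Bbb5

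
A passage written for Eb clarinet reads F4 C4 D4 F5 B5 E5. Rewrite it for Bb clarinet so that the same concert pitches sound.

Bb4 F4 G4 Bb5 E6 A5

First find concert pitch: the Eb clarinet sounds a minor third above written, so F4 C4 D4 F5 B5 E5 sounds Ab4 Eb4 F4 Ab5 D6 G5.
Then write for Bb clarinet: it sounds a major second below written, so the part must be a major second above concert.
Ab4 → Bb4
Eb4 → F4
F4 → G4
Ab5 → Bb5
D6 → E6
G5 → A5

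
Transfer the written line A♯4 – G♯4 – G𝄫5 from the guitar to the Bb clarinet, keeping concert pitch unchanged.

First find concert pitch: the guitar sounds a perfect octave below written, so A♯4 G♯4 G𝄫5 sounds A#3 G#3 Gbb4.
Then write for Bb clarinet: it sounds a major second below written, so the part must be a major second above concert.
A#3 → B#3
G#3 → A#3
Gbb4 → Abb4

B#3 A#3 Abb4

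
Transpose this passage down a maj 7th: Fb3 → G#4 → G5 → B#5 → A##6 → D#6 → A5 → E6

Gbb2 A3 Ab4 C#5 B#5 E5 Bb4 F5

A major seventh down from Fb3 gives Gbb2.
G#4 down a major seventh is A3.
G5: a seventh down reaches A, and 11 semitones makes it Ab4.
B#5: a seventh down reaches C, and 11 semitones makes it C#5.
A major seventh down from A##6 gives B#5.
D#6 down a major seventh is E5.
A5 down a major seventh is Bb4.
A major seventh down from E6 gives F5.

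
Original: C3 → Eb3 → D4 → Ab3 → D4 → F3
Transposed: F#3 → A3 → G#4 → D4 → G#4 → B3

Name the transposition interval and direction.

up an augmented fourth

From C3 to F#3 is 4 letter names — a fourth of some quality.
C3 to F#3 is 6 semitones, which makes it an augmented fourth; the second version is higher, so the direction is up.
Checking another pair — F3 → B3 — gives the same interval.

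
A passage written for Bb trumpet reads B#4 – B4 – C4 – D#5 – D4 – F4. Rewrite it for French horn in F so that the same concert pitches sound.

First find concert pitch: the Bb trumpet sounds a major second below written, so B#4 B4 C4 D#5 D4 F4 sounds A#4 A4 Bb3 C#5 C4 Eb4.
Then write for French horn in F: it sounds a perfect fifth below written, so the part must be a perfect fifth above concert.
A#4 → E#5
A4 → E5
Bb3 → F4
C#5 → G#5
C4 → G4
Eb4 → Bb4

E#5 E5 F4 G#5 G4 Bb4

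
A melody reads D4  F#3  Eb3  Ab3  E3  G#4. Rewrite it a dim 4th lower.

A#3 C##3 B2 E3 B#2 D##4

D4 to A#3
F#3 to C##3
Eb3 to B2
Ab3 to E3
E3 to B#2
G#4 to D##4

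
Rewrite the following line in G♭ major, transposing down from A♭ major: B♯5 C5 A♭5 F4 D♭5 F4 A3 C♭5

A#5 Bb4 Gb5 Eb4 Cb5 Eb4 G3 Bbb4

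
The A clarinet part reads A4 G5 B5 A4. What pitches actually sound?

Written C4 on the A clarinet sounds as A3, a minor third lower; apply that shift to every note.
A4 -> F#4
G5 -> E5
B5 -> G#5
A4 -> F#4

F#4 E5 G#5 F#4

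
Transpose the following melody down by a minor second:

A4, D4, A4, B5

G#4 C#4 G#4 A#5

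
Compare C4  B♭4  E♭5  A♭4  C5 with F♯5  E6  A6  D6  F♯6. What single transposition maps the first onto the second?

Take the first pair: C4 → F#5. C to F spans 11 letter names, so the interval is some kind of eleventh.
C4 to F#5 is 18 semitones, which makes it an augmented eleventh; the second version is higher, so the direction is up.
Checking another pair — C5 → F#6 — gives the same interval.

up an augmented eleventh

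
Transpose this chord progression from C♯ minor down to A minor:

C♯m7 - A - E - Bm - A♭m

Am7 F C Gm Fbm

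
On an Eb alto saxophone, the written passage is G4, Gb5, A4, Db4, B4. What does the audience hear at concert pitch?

Bb3 Bbb4 C4 Fb3 D4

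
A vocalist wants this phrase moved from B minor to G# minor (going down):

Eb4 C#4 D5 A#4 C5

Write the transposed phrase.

C4 A#3 B4 F##4 A4

From B down to G# is a minor third; apply that to each pitch.
Eb4 → C4
C#4 → A#3
D5 → B4
A#4 → F##4
C5 → A4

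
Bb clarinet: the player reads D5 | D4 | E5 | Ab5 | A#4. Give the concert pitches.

Written C4 on the Bb clarinet sounds as Bb3, a major second lower; apply that shift to every note.
D5 gives C5
D4 gives C4
E5 gives D5
Ab5 gives Gb5
A#4 gives G#4

C5 C4 D5 Gb5 G#4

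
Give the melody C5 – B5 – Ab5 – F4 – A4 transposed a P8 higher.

C5 → C6
B5 → B6
Ab5 → Ab6
F4 → F5
A4 → A5

C6 B6 Ab6 F5 A5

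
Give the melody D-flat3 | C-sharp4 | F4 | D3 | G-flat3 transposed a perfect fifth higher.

Ab3 G#4 C5 A3 Db4

Db3 gives Ab3
C#4 gives G#4
F4 gives C5
D3 gives A3
Gb3 gives Db4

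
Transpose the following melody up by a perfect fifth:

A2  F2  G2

E3 C3 D3

A perfect fifth up from A2 gives E3.
F2 up a perfect fifth is C3.
A perfect fifth up from G2 gives D3.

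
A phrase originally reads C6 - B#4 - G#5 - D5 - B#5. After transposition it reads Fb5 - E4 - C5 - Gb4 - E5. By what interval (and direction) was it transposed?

down an augmented fifth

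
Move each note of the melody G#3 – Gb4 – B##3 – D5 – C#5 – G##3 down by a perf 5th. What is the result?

C#3 Cb4 E##3 G4 F#4 C##3

G#3 down a perfect fifth is C#3.
Gb4 down a perfect fifth is Cb4.
B##3: a fifth down reaches E, and 7 semitones makes it E##3.
D5: a fifth down reaches G, and 7 semitones makes it G4.
C#5: a fifth down reaches F, and 7 semitones makes it F#4.
A perfect fifth down from G##3 gives C##3.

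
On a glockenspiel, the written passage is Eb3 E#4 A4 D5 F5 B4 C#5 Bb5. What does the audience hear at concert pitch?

Written C4 on the glockenspiel sounds as C6, a perfect fifteenth higher; apply that shift to every note.
Eb3 gives Eb5
E#4 gives E#6
A4 gives A6
D5 gives D7
F5 gives F7
B4 gives B6
C#5 gives C#7
Bb5 gives Bb7

Eb5 E#6 A6 D7 F7 B6 C#7 Bb7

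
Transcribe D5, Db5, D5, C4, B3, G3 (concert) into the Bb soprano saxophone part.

E5 Eb5 E5 D4 C#4 A3

The Bb soprano saxophone sounds a major second below written, so the written part must be a major second above concert — transpose each note up.
D5 becomes E5
Db5 becomes Eb5
D5 becomes E5
C4 becomes D4
B3 becomes C#4
G3 becomes A3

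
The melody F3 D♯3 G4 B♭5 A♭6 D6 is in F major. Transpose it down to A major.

A2 F##2 B3 D5 C6 F#5

From F down to A is a minor sixth; apply that to each pitch.
F3 gives A2
D#3 gives F##2
G4 gives B3
Bb5 gives D5
Ab6 gives C6
D6 gives F#5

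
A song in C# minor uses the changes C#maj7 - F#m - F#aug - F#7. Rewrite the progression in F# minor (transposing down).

F#maj7 Bm Baug B7

C# minor down to F# minor is a perfect fifth; each chord root moves by that interval while the quality stays the same.
C#maj7: root C# down a perfect fifth → F#, giving F#maj7.
F#m: root F# down a perfect fifth → B, giving Bm.
F#aug: root F# down a perfect fifth → B, giving Baug.
F#7: root F# down a perfect fifth → B, giving B7.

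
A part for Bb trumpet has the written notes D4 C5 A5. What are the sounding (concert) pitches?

C4 Bb4 G5

The Bb trumpet sounds a major second below written, so transpose each written note down a major second.
D4 becomes C4
C5 becomes Bb4
A5 becomes G5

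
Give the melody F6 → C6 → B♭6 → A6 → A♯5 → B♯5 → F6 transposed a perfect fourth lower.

A perfect fourth down from F6 gives C6.
C6 down a perfect fourth is G5.
Bb6: a fourth down reaches F, and 5 semitones makes it F6.
A perfect fourth down from A6 gives E6.
A perfect fourth down from A#5 gives E#5.
B#5: a fourth down reaches F, and 5 semitones makes it F##5.
F6 down a perfect fourth is C6.

C6 G5 F6 E6 E#5 F##5 C6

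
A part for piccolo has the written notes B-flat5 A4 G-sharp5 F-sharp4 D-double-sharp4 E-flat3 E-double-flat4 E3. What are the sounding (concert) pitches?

Written C4 on the piccolo sounds as C5, a perfect octave higher; apply that shift to every note.
Bb5 gives Bb6
A4 gives A5
G#5 gives G#6
F#4 gives F#5
D##4 gives D##5
Eb3 gives Eb4
Ebb4 gives Ebb5
E3 gives E4

Bb6 A5 G#6 F#5 D##5 Eb4 Ebb5 E4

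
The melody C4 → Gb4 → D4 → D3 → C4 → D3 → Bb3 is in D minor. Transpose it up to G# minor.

From D up to G# is an augmented fourth; apply that to each pitch.
C4 gives F#4
Gb4 gives C5
D4 gives G#4
D3 gives G#3
C4 gives F#4
D3 gives G#3
Bb3 gives E4

F#4 C5 G#4 G#3 F#4 G#3 E4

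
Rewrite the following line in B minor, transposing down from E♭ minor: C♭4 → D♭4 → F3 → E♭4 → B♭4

E♭ minor to B minor down is a diminished fourth, so every note moves down by that interval.
Cb4 -> G3
Db4 -> A3
F3 -> C#3
Eb4 -> B3
Bb4 -> F#4

G3 A3 C#3 B3 F#4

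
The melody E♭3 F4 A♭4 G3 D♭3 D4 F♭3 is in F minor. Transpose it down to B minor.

F minor to B minor down is a diminished fifth, so every note moves down by that interval.
Eb3 → A2
F4 → B3
Ab4 → D4
G3 → C#3
Db3 → G2
D4 → G#3
Fb3 → Bb2

A2 B3 D4 C#3 G2 G#3 Bb2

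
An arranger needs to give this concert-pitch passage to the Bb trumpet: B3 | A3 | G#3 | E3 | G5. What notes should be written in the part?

C#4 B3 A#3 F#3 A5

Written C4 sounds as Bb3 on the Bb trumpet, so concert pitches are written a major second up.
B3 becomes C#4
A3 becomes B3
G#3 becomes A#3
E3 becomes F#3
G5 becomes A5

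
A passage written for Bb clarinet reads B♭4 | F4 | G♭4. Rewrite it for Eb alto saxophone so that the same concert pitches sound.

First find concert pitch: the Bb clarinet sounds a major second below written, so B♭4 F4 G♭4 sounds Ab4 Eb4 Fb4.
Then write for Eb alto saxophone: it sounds a major sixth below written, so the part must be a major sixth above concert.
Ab4 → F5
Eb4 → C5
Fb4 → Db5

F5 C5 Db5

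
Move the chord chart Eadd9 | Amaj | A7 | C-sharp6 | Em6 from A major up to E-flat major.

Bbadd9 Ebmaj Eb7 G6 Bbm6

A major up to E-flat major is a diminished fifth; each chord root moves by that interval while the quality stays the same.
Eadd9: root E up a diminished fifth → Bb, giving Bbadd9.
Amaj: root A up a diminished fifth → Eb, giving Ebmaj.
A7: root A up a diminished fifth → Eb, giving Eb7.
C-sharp6: root C-sharp up a diminished fifth → G, giving G6.
Em6: root E up a diminished fifth → Bb, giving Bbm6.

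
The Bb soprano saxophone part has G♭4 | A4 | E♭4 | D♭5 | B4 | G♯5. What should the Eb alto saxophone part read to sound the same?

First find concert pitch: the Bb soprano saxophone sounds a major second below written, so G♭4 A4 E♭4 D♭5 B4 G♯5 sounds Fb4 G4 Db4 Cb5 A4 F#5.
Then write for Eb alto saxophone: it sounds a major sixth below written, so the part must be a major sixth above concert.
Fb4 → Db5
G4 → E5
Db4 → Bb4
Cb5 → Ab5
A4 → F#5
F#5 → D#6

Db5 E5 Bb4 Ab5 F#5 D#6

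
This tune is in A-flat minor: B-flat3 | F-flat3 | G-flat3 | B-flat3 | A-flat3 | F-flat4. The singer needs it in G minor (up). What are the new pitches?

A4 Eb4 F4 A4 G4 Eb5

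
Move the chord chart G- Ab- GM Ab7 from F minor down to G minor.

F minor down to G minor is a minor seventh; each chord root moves by that interval while the quality stays the same.
G-: root G down a minor seventh → A, giving A-.
Ab-: root Ab down a minor seventh → Bb, giving Bb-.
GM: root G down a minor seventh → A, giving AM.
Ab7: root Ab down a minor seventh → Bb, giving Bb7.

A- Bb- AM Bb7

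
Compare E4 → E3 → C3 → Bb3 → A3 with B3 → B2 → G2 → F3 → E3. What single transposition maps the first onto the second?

down a perfect fourth

Take the first pair: E4 → B3. E to B spans 4 letter names, so the interval is some kind of fourth.
B3 to E4 is 5 semitones, which makes it a perfect fourth; the second version is lower, so the direction is down.
Checking another pair — A3 → E3 — gives the same interval.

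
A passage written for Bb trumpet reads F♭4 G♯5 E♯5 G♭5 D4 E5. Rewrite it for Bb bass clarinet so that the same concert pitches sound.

Fb5 G#6 E#6 Gb6 D5 E6

First find concert pitch: the Bb trumpet sounds a major second below written, so F♭4 G♯5 E♯5 G♭5 D4 E5 sounds Ebb4 F#5 D#5 Fb5 C4 D5.
Then write for Bb bass clarinet: it sounds a major ninth below written, so the part must be a major ninth above concert.
Ebb4 → Fb5
F#5 → G#6
D#5 → E#6
Fb5 → Gb6
C4 → D5
D5 → E6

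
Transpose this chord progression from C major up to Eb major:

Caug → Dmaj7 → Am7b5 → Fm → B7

C major up to Eb major is a minor third; each chord root moves by that interval while the quality stays the same.
Caug: root C up a minor third → Eb, giving Ebaug.
Dmaj7: root D up a minor third → F, giving Fmaj7.
Am7b5: root A up a minor third → C, giving Cm7b5.
Fm: root F up a minor third → Ab, giving Abm.
B7: root B up a minor third → D, giving D7.

Ebaug Fmaj7 Cm7b5 Abm D7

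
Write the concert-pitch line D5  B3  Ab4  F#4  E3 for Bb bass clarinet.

E6 C#5 Bb5 G#5 F#4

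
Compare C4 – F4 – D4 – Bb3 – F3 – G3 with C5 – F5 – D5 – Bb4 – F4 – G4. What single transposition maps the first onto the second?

Take the first pair: C4 → C5. C to C spans 8 letter names, so the interval is some kind of octave.
C4 to C5 is 12 semitones, which makes it a perfect octave; the second version is higher, so the direction is up.
Checking another pair — G3 → G4 — gives the same interval.

up a perfect octave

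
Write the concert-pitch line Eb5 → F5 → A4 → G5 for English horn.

Bb5 C6 E5 D6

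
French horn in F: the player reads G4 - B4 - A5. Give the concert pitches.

C4 E4 D5

Written C4 on the French horn in F sounds as F3, a perfect fifth lower; apply that shift to every note.
G4 -> C4
B4 -> E4
A5 -> D5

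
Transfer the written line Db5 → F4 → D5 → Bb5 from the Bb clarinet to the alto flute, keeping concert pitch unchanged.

Fb5 Ab4 F5 Db6

First find concert pitch: the Bb clarinet sounds a major second below written, so Db5 F4 D5 Bb5 sounds Cb5 Eb4 C5 Ab5.
Then write for alto flute: it sounds a perfect fourth below written, so the part must be a perfect fourth above concert.
Cb5 → Fb5
Eb4 → Ab4
C5 → F5
Ab5 → Db6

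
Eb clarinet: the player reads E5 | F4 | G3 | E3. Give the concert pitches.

G5 Ab4 Bb3 G3

Written C4 on the Eb clarinet sounds as Eb4, a minor third higher; apply that shift to every note.
E5 gives G5
F4 gives Ab4
G3 gives Bb3
E3 gives G3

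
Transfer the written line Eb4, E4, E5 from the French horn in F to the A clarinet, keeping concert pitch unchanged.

Cb4 C4 C5

First find concert pitch: the French horn in F sounds a perfect fifth below written, so Eb4 E4 E5 sounds Ab3 A3 A4.
Then write for A clarinet: it sounds a minor third below written, so the part must be a minor third above concert.
Ab3 → Cb4
A3 → C4
A4 → C5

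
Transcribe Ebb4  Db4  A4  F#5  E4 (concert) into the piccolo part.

Written C4 sounds as C5 on the piccolo, so concert pitches are written a perfect octave down.
Ebb4 becomes Ebb3
Db4 becomes Db3
A4 becomes A3
F#5 becomes F#4
E4 becomes E3

Ebb3 Db3 A3 F#4 E3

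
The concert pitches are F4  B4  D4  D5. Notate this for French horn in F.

C5 F#5 A4 A5

Written C4 sounds as F3 on the French horn in F, so concert pitches are written a perfect fifth up.
F4 to C5
B4 to F#5
D4 to A4
D5 to A5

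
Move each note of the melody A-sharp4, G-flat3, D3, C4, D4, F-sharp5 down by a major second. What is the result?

G#4 Fb3 C3 Bb3 C4 E5

A#4 to G#4
Gb3 to Fb3
D3 to C3
C4 to Bb3
D4 to C4
F#5 to E5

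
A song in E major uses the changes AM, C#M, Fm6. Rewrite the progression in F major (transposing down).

BbM DM Gbm6

E major down to F major is a major seventh; each chord root moves by that interval while the quality stays the same.
AM: root A down a major seventh → Bb, giving BbM.
C#M: root C# down a major seventh → D, giving DM.
Fm6: root F down a major seventh → Gb, giving Gbm6.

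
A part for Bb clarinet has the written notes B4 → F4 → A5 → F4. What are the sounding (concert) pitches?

A4 Eb4 G5 Eb4

The Bb clarinet sounds a major second below written, so transpose each written note down a major second.
B4 -> A4
F4 -> Eb4
A5 -> G5
F4 -> Eb4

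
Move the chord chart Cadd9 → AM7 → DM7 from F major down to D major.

Aadd9 F#M7 BM7

F major down to D major is a minor third; each chord root moves by that interval while the quality stays the same.
Cadd9: root C down a minor third → A, giving Aadd9.
AM7: root A down a minor third → F#, giving F#M7.
DM7: root D down a minor third → B, giving BM7.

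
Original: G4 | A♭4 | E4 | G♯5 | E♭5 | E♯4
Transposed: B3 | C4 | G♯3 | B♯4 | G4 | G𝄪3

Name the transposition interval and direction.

Take the first pair: G4 → B3. G to B spans 6 letter names, so the interval is some kind of sixth.
B3 to G4 is 8 semitones, which makes it a minor sixth; the second version is lower, so the direction is down.
Checking another pair — E#4 → G##3 — gives the same interval.

down a minor sixth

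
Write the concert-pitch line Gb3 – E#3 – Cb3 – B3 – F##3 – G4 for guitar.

Gb4 E#4 Cb4 B4 F##4 G5

The guitar sounds a perfect octave below written, so the written part must be a perfect octave above concert — transpose each note up.
Gb3 becomes Gb4
E#3 becomes E#4
Cb3 becomes Cb4
B3 becomes B4
F##3 becomes F##4
G4 becomes G5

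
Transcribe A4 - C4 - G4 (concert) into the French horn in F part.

E5 G4 D5

Written C4 sounds as F3 on the French horn in F, so concert pitches are written a perfect fifth up.
A4 -> E5
C4 -> G4
G4 -> D5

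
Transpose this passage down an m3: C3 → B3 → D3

A2 G#3 B2

C3 -> A2
B3 -> G#3
D3 -> B2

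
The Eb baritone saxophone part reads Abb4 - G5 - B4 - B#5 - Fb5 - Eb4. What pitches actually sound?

Cbb3 Bb3 D3 D#4 Abb3 Gb2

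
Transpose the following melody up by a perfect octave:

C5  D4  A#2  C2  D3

A perfect octave up from C5 gives C6.
D4: an octave up reaches D, and 12 semitones makes it D5.
A perfect octave up from A#2 gives A#3.
A perfect octave up from C2 gives C3.
A perfect octave up from D3 gives D4.

C6 D5 A#3 C3 D4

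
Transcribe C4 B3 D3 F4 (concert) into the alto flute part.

The alto flute sounds a perfect fourth below written, so the written part must be a perfect fourth above concert — transpose each note up.
C4 to F4
B3 to E4
D3 to G3
F4 to Bb4

F4 E4 G3 Bb4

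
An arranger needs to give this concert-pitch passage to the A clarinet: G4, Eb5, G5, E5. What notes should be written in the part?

Bb4 Gb5 Bb5 G5

The A clarinet sounds a minor third below written, so the written part must be a minor third above concert — transpose each note up.
G4 to Bb4
Eb5 to Gb5
G5 to Bb5
E5 to G5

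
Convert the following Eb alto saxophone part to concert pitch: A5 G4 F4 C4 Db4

C5 Bb3 Ab3 Eb3 Fb3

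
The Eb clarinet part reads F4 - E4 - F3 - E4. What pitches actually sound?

Written C4 on the Eb clarinet sounds as Eb4, a minor third higher; apply that shift to every note.
F4 -> Ab4
E4 -> G4
F3 -> Ab3
E4 -> G4

Ab4 G4 Ab3 G4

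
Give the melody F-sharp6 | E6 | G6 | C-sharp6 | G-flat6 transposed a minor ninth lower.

E#5 D#5 F#5 B#4 F5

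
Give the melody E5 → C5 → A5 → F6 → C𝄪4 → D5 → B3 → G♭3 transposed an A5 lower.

Ab4 Fb4 Db5 Bbb5 F#3 Gb4 Eb3 Cbb3

E5 gives Ab4
C5 gives Fb4
A5 gives Db5
F6 gives Bbb5
C##4 gives F#3
D5 gives Gb4
B3 gives Eb3
Gb3 gives Cbb3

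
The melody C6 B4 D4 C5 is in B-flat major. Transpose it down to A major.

B5 A#4 C#4 B4

B-flat major to A major down is a minor second, so every note moves down by that interval.
C6 -> B5
B4 -> A#4
D4 -> C#4
C5 -> B4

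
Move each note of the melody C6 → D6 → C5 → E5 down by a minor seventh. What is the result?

C6 -> D5
D6 -> E5
C5 -> D4
E5 -> F#4

D5 E5 D4 F#4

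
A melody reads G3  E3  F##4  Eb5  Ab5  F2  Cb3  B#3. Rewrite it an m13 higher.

G3: a thirteenth up reaches E, and 20 semitones makes it Eb5.
E3: a thirteenth up reaches C, and 20 semitones makes it C5.
F##4: a thirteenth up reaches D, and 20 semitones makes it D#6.
A minor thirteenth up from Eb5 gives Cb7.
Ab5 up a minor thirteenth is Fb7.
F2: a thirteenth up reaches D, and 20 semitones makes it Db4.
A minor thirteenth up from Cb3 gives Abb4.
B#3: a thirteenth up reaches G, and 20 semitones makes it G#5.

Eb5 C5 D#6 Cb7 Fb7 Db4 Abb4 G#5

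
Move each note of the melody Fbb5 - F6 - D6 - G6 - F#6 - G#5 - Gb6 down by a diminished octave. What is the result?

Fb4 F#5 D#5 G#5 F##5 G##4 G5

Fbb5: an octave down reaches F, and 11 semitones makes it Fb4.
A diminished octave down from F6 gives F#5.
D6 down a diminished octave is D#5.
G6: an octave down reaches G, and 11 semitones makes it G#5.
A diminished octave down from F#6 gives F##5.
A diminished octave down from G#5 gives G##4.
Gb6 down a diminished octave is G5.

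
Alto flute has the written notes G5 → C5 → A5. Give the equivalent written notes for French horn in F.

A5 D5 B5

First find concert pitch: the alto flute sounds a perfect fourth below written, so G5 C5 A5 sounds D5 G4 E5.
Then write for French horn in F: it sounds a perfect fifth below written, so the part must be a perfect fifth above concert.
D5 → A5
G4 → D5
E5 → B5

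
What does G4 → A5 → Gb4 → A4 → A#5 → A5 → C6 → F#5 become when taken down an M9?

F3 G4 Fb3 G3 G#4 G4 Bb4 E4

G4: a ninth down reaches F, and 14 semitones makes it F3.
A major ninth down from A5 gives G4.
Gb4 down a major ninth is Fb3.
A4: a ninth down reaches G, and 14 semitones makes it G3.
A major ninth down from A#5 gives G#4.
A5 down a major ninth is G4.
C6 down a major ninth is Bb4.
A major ninth down from F#5 gives E4.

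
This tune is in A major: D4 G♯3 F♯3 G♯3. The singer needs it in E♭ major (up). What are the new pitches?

Ab4 D4 C4 D4

A major to E♭ major up is a diminished fifth, so every note moves up by that interval.
D4 -> Ab4
G#3 -> D4
F#3 -> C4
G#3 -> D4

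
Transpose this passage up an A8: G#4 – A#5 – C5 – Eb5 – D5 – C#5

G##5 A##6 C#6 E6 D#6 C##6

G#4 gives G##5
A#5 gives A##6
C5 gives C#6
Eb5 gives E6
D5 gives D#6
C#5 gives C##6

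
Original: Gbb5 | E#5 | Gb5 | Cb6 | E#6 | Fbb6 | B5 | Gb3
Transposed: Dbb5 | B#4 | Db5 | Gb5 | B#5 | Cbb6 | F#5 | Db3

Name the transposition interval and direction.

down a perfect fourth

From Gbb5 to Dbb5 is 4 letter names — a fourth of some quality.
Dbb5 to Gbb5 is 5 semitones, which makes it a perfect fourth; the second version is lower, so the direction is down.
Checking another pair — Gb3 → Db3 — gives the same interval.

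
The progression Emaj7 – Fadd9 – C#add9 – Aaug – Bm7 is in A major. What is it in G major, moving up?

Dmaj7 Ebadd9 Badd9 Gaug Am7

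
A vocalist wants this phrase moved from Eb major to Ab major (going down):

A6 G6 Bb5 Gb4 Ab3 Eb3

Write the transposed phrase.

D6 C6 Eb5 Cb4 Db3 Ab2

Eb major to Ab major down is a perfect fifth, so every note moves down by that interval.
A6 to D6
G6 to C6
Bb5 to Eb5
Gb4 to Cb4
Ab3 to Db3
Eb3 to Ab2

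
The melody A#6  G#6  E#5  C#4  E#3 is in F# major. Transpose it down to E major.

F# major to E major down is a major second, so every note moves down by that interval.
A#6 → G#6
G#6 → F#6
E#5 → D#5
C#4 → B3
E#3 → D#3

G#6 F#6 D#5 B3 D#3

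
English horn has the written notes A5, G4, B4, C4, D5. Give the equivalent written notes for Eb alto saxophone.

B5 A4 C#5 D4 E5

First find concert pitch: the English horn sounds a perfect fifth below written, so A5 G4 B4 C4 D5 sounds D5 C4 E4 F3 G4.
Then write for Eb alto saxophone: it sounds a major sixth below written, so the part must be a major sixth above concert.
D5 → B5
C4 → A4
E4 → C#5
F3 → D4
G4 → E5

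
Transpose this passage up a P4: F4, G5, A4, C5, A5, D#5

Bb4 C6 D5 F5 D6 G#5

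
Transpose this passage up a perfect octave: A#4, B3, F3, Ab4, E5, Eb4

A#5 B4 F4 Ab5 E6 Eb5

A#4: an octave up reaches A, and 12 semitones makes it A#5.
B3: an octave up reaches B, and 12 semitones makes it B4.
A perfect octave up from F3 gives F4.
A perfect octave up from Ab4 gives Ab5.
E5: an octave up reaches E, and 12 semitones makes it E6.
Eb4 up a perfect octave is Eb5.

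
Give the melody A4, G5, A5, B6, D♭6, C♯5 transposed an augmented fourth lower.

Eb4 Db5 Eb5 F6 Abb5 G4

A4 to Eb4
G5 to Db5
A5 to Eb5
B6 to F6
Db6 to Abb5
C#5 to G4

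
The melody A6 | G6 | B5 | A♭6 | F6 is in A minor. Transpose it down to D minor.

D6 C6 E5 Db6 Bb5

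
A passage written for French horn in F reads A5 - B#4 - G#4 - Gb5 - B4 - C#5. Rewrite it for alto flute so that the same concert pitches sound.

G5 A#4 F#4 Fb5 A4 B4

First find concert pitch: the French horn in F sounds a perfect fifth below written, so A5 B#4 G#4 Gb5 B4 C#5 sounds D5 E#4 C#4 Cb5 E4 F#4.
Then write for alto flute: it sounds a perfect fourth below written, so the part must be a perfect fourth above concert.
D5 → G5
E#4 → A#4
C#4 → F#4
Cb5 → Fb5
E4 → A4
F#4 → B4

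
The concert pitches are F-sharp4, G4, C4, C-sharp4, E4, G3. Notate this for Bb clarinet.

G#4 A4 D4 D#4 F#4 A3

The Bb clarinet sounds a major second below written, so the written part must be a major second above concert — transpose each note up.
F#4 -> G#4
G4 -> A4
C4 -> D4
C#4 -> D#4
E4 -> F#4
G3 -> A3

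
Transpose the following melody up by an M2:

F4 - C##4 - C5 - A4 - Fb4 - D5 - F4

G4 D##4 D5 B4 Gb4 E5 G4

A major second up from F4 gives G4.
C##4 up a major second is D##4.
C5 up a major second is D5.
A major second up from A4 gives B4.
Fb4 up a major second is Gb4.
D5 up a major second is E5.
F4: a second up reaches G, and 2 semitones makes it G4.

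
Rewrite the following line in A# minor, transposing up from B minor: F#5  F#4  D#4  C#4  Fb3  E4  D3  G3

B minor to A# minor up is a major seventh, so every note moves up by that interval.
F#5 -> E#6
F#4 -> E#5
D#4 -> C##5
C#4 -> B#4
Fb3 -> Eb4
E4 -> D#5
D3 -> C#4
G3 -> F#4

E#6 E#5 C##5 B#4 Eb4 D#5 C#4 F#4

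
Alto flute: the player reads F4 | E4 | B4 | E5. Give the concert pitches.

The alto flute sounds a perfect fourth below written, so transpose each written note down a perfect fourth.
F4 -> C4
E4 -> B3
B4 -> F#4
E5 -> B4

C4 B3 F#4 B4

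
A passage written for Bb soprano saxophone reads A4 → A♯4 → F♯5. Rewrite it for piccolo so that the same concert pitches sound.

G3 G#3 E4

First find concert pitch: the Bb soprano saxophone sounds a major second below written, so A4 A♯4 F♯5 sounds G4 G#4 E5.
Then write for piccolo: it sounds a perfect octave above written, so the part must be a perfect octave below concert.
G4 → G3
G#4 → G#3
E5 → E4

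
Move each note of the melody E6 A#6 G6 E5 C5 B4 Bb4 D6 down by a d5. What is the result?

A#5 D##6 C#6 A#4 F#4 E#4 E4 G#5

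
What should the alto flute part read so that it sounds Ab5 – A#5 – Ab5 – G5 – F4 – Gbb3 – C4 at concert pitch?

Written C4 sounds as G3 on the alto flute, so concert pitches are written a perfect fourth up.
Ab5 gives Db6
A#5 gives D#6
Ab5 gives Db6
G5 gives C6
F4 gives Bb4
Gbb3 gives Cbb4
C4 gives F4

Db6 D#6 Db6 C6 Bb4 Cbb4 F4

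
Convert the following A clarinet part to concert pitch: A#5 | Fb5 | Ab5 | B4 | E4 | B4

F##5 Db5 F5 G#4 C#4 G#4

The A clarinet sounds a minor third below written, so transpose each written note down a minor third.
A#5 → F##5
Fb5 → Db5
Ab5 → F5
B4 → G#4
E4 → C#4
B4 → G#4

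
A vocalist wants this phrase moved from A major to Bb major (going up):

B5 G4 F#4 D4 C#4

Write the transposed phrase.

A major to Bb major up is a minor second, so every note moves up by that interval.
B5 becomes C6
G4 becomes Ab4
F#4 becomes G4
D4 becomes Eb4
C#4 becomes D4

C6 Ab4 G4 Eb4 D4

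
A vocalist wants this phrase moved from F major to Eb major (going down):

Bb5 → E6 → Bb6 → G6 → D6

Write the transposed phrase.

From F down to Eb is a major second; apply that to each pitch.
Bb5 to Ab5
E6 to D6
Bb6 to Ab6
G6 to F6
D6 to C6

Ab5 D6 Ab6 F6 C6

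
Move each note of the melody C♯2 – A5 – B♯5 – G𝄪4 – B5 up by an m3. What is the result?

A minor third up from C#2 gives E2.
A5: a third up reaches C, and 3 semitones makes it C6.
A minor third up from B#5 gives D#6.
G##4 up a minor third is B#4.
B5 up a minor third is D6.

E2 C6 D#6 B#4 D6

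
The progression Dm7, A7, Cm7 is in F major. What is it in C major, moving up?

F major up to C major is a perfect fifth; each chord root moves by that interval while the quality stays the same.
Dm7: root D up a perfect fifth → A, giving Am7.
A7: root A up a perfect fifth → E, giving E7.
Cm7: root C up a perfect fifth → G, giving Gm7.

Am7 E7 Gm7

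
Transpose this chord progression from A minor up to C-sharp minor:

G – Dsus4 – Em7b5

B F#sus4 G#m7b5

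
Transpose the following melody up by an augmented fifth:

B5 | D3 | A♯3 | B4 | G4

B5 → F##6
D3 → A#3
A#3 → E##4
B4 → F##5
G4 → D#5

F##6 A#3 E##4 F##5 D#5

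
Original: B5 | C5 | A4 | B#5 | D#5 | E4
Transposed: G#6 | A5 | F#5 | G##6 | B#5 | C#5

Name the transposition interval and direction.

up a major sixth

Take the first pair: B5 → G#6. B to G spans 6 letter names, so the interval is some kind of sixth.
B5 to G#6 is 9 semitones, which makes it a major sixth; the second version is higher, so the direction is up.
Checking another pair — E4 → C#5 — gives the same interval.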